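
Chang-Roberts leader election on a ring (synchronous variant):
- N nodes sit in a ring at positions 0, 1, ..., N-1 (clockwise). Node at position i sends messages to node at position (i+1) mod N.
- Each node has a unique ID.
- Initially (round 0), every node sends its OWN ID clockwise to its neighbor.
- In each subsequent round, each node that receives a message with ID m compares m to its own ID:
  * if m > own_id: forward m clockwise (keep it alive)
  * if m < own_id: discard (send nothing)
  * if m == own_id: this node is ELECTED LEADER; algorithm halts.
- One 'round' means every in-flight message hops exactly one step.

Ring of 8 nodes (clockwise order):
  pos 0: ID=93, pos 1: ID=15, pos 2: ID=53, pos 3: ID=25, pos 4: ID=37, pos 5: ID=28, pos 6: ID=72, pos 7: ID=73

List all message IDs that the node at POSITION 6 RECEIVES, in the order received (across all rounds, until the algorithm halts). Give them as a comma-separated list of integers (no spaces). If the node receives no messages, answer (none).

Round 1: pos1(id15) recv 93: fwd; pos2(id53) recv 15: drop; pos3(id25) recv 53: fwd; pos4(id37) recv 25: drop; pos5(id28) recv 37: fwd; pos6(id72) recv 28: drop; pos7(id73) recv 72: drop; pos0(id93) recv 73: drop
Round 2: pos2(id53) recv 93: fwd; pos4(id37) recv 53: fwd; pos6(id72) recv 37: drop
Round 3: pos3(id25) recv 93: fwd; pos5(id28) recv 53: fwd
Round 4: pos4(id37) recv 93: fwd; pos6(id72) recv 53: drop
Round 5: pos5(id28) recv 93: fwd
Round 6: pos6(id72) recv 93: fwd
Round 7: pos7(id73) recv 93: fwd
Round 8: pos0(id93) recv 93: ELECTED

Answer: 28,37,53,93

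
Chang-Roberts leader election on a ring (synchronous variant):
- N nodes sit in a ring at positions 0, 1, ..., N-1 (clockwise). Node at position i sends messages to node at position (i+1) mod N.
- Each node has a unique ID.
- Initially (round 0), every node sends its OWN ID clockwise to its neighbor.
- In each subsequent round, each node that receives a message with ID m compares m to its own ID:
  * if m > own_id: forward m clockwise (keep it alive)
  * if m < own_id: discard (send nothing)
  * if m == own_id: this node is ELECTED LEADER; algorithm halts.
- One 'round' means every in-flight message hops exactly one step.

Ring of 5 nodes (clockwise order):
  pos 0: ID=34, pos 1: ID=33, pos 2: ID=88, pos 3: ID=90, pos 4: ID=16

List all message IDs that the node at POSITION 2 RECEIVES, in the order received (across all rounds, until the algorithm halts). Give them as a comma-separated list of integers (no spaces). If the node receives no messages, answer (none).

Round 1: pos1(id33) recv 34: fwd; pos2(id88) recv 33: drop; pos3(id90) recv 88: drop; pos4(id16) recv 90: fwd; pos0(id34) recv 16: drop
Round 2: pos2(id88) recv 34: drop; pos0(id34) recv 90: fwd
Round 3: pos1(id33) recv 90: fwd
Round 4: pos2(id88) recv 90: fwd
Round 5: pos3(id90) recv 90: ELECTED

Answer: 33,34,90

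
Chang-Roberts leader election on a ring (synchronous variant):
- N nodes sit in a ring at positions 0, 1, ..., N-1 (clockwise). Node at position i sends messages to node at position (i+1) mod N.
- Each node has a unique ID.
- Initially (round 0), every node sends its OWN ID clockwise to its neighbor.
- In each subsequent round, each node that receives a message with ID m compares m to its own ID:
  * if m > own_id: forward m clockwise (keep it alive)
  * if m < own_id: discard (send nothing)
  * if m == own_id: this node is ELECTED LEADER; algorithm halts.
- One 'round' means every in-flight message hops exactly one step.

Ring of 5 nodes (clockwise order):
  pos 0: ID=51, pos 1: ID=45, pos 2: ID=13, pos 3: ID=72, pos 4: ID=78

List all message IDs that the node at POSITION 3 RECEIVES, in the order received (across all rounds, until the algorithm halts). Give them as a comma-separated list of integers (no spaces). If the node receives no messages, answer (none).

Round 1: pos1(id45) recv 51: fwd; pos2(id13) recv 45: fwd; pos3(id72) recv 13: drop; pos4(id78) recv 72: drop; pos0(id51) recv 78: fwd
Round 2: pos2(id13) recv 51: fwd; pos3(id72) recv 45: drop; pos1(id45) recv 78: fwd
Round 3: pos3(id72) recv 51: drop; pos2(id13) recv 78: fwd
Round 4: pos3(id72) recv 78: fwd
Round 5: pos4(id78) recv 78: ELECTED

Answer: 13,45,51,78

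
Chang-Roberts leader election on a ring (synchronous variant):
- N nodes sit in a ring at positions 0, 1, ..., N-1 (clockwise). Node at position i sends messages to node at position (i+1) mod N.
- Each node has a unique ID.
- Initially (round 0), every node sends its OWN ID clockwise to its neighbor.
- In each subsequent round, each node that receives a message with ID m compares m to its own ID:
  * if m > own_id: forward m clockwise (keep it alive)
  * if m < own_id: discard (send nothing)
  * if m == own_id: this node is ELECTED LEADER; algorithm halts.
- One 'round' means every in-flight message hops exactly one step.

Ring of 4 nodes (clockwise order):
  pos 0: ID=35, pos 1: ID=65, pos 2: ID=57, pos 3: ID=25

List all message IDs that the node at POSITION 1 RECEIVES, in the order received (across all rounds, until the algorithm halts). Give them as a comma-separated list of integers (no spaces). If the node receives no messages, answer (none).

Answer: 35,57,65

Derivation:
Round 1: pos1(id65) recv 35: drop; pos2(id57) recv 65: fwd; pos3(id25) recv 57: fwd; pos0(id35) recv 25: drop
Round 2: pos3(id25) recv 65: fwd; pos0(id35) recv 57: fwd
Round 3: pos0(id35) recv 65: fwd; pos1(id65) recv 57: drop
Round 4: pos1(id65) recv 65: ELECTED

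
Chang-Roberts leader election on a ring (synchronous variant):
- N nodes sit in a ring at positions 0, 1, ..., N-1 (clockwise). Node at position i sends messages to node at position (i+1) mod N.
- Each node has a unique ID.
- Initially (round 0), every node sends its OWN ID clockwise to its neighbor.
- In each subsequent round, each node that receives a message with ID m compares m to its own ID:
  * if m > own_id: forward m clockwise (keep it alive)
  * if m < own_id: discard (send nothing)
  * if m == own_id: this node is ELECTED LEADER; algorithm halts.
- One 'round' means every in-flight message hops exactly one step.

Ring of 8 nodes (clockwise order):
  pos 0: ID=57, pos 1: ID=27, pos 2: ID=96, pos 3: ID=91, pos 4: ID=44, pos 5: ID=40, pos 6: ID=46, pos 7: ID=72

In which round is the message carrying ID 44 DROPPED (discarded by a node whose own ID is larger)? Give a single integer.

Answer: 2

Derivation:
Round 1: pos1(id27) recv 57: fwd; pos2(id96) recv 27: drop; pos3(id91) recv 96: fwd; pos4(id44) recv 91: fwd; pos5(id40) recv 44: fwd; pos6(id46) recv 40: drop; pos7(id72) recv 46: drop; pos0(id57) recv 72: fwd
Round 2: pos2(id96) recv 57: drop; pos4(id44) recv 96: fwd; pos5(id40) recv 91: fwd; pos6(id46) recv 44: drop; pos1(id27) recv 72: fwd
Round 3: pos5(id40) recv 96: fwd; pos6(id46) recv 91: fwd; pos2(id96) recv 72: drop
Round 4: pos6(id46) recv 96: fwd; pos7(id72) recv 91: fwd
Round 5: pos7(id72) recv 96: fwd; pos0(id57) recv 91: fwd
Round 6: pos0(id57) recv 96: fwd; pos1(id27) recv 91: fwd
Round 7: pos1(id27) recv 96: fwd; pos2(id96) recv 91: drop
Round 8: pos2(id96) recv 96: ELECTED
Message ID 44 originates at pos 4; dropped at pos 6 in round 2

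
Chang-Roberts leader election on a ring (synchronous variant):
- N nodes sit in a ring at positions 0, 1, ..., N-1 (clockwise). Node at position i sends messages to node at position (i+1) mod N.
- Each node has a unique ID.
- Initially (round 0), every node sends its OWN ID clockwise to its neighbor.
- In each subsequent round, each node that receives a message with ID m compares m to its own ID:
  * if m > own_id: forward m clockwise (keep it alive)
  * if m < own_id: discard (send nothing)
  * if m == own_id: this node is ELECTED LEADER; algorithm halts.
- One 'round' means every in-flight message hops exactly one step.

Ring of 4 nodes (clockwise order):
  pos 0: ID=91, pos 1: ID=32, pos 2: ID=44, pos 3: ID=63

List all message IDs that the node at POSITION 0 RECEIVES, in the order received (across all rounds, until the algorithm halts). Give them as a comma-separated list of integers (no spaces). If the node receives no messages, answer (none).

Answer: 63,91

Derivation:
Round 1: pos1(id32) recv 91: fwd; pos2(id44) recv 32: drop; pos3(id63) recv 44: drop; pos0(id91) recv 63: drop
Round 2: pos2(id44) recv 91: fwd
Round 3: pos3(id63) recv 91: fwd
Round 4: pos0(id91) recv 91: ELECTED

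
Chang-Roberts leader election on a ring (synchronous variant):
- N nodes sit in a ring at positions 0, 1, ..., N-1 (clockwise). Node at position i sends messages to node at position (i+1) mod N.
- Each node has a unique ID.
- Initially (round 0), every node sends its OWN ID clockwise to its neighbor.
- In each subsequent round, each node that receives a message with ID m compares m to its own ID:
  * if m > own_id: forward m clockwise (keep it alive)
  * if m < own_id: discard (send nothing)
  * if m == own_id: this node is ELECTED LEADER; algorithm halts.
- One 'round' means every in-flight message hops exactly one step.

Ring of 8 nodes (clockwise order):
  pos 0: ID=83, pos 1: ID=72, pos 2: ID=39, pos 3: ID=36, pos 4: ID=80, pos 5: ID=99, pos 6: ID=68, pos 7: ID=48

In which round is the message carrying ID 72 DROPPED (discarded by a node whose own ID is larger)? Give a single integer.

Round 1: pos1(id72) recv 83: fwd; pos2(id39) recv 72: fwd; pos3(id36) recv 39: fwd; pos4(id80) recv 36: drop; pos5(id99) recv 80: drop; pos6(id68) recv 99: fwd; pos7(id48) recv 68: fwd; pos0(id83) recv 48: drop
Round 2: pos2(id39) recv 83: fwd; pos3(id36) recv 72: fwd; pos4(id80) recv 39: drop; pos7(id48) recv 99: fwd; pos0(id83) recv 68: drop
Round 3: pos3(id36) recv 83: fwd; pos4(id80) recv 72: drop; pos0(id83) recv 99: fwd
Round 4: pos4(id80) recv 83: fwd; pos1(id72) recv 99: fwd
Round 5: pos5(id99) recv 83: drop; pos2(id39) recv 99: fwd
Round 6: pos3(id36) recv 99: fwd
Round 7: pos4(id80) recv 99: fwd
Round 8: pos5(id99) recv 99: ELECTED
Message ID 72 originates at pos 1; dropped at pos 4 in round 3

Answer: 3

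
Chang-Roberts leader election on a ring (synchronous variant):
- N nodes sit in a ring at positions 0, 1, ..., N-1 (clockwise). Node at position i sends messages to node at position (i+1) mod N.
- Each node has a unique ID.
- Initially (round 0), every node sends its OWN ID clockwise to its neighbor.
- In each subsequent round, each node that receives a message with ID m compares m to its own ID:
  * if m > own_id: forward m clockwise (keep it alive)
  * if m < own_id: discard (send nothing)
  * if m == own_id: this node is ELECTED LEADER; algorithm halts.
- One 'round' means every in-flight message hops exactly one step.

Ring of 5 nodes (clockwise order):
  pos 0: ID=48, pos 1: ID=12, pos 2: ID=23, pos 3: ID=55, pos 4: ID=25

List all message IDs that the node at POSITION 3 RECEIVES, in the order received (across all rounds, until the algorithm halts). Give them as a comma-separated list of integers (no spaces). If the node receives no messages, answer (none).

Answer: 23,48,55

Derivation:
Round 1: pos1(id12) recv 48: fwd; pos2(id23) recv 12: drop; pos3(id55) recv 23: drop; pos4(id25) recv 55: fwd; pos0(id48) recv 25: drop
Round 2: pos2(id23) recv 48: fwd; pos0(id48) recv 55: fwd
Round 3: pos3(id55) recv 48: drop; pos1(id12) recv 55: fwd
Round 4: pos2(id23) recv 55: fwd
Round 5: pos3(id55) recv 55: ELECTED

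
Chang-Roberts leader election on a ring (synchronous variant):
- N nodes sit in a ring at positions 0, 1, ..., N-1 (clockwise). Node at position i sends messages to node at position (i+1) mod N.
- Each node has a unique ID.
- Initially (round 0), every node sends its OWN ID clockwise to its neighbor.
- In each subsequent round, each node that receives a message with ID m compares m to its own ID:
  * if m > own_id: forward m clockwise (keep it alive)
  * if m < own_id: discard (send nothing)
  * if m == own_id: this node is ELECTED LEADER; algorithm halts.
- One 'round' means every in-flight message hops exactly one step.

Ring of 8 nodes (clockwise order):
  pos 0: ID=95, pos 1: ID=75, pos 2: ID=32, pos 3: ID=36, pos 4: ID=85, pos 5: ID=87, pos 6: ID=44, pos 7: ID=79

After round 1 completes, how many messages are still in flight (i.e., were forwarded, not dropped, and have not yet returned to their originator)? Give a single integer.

Answer: 3

Derivation:
Round 1: pos1(id75) recv 95: fwd; pos2(id32) recv 75: fwd; pos3(id36) recv 32: drop; pos4(id85) recv 36: drop; pos5(id87) recv 85: drop; pos6(id44) recv 87: fwd; pos7(id79) recv 44: drop; pos0(id95) recv 79: drop
After round 1: 3 messages still in flight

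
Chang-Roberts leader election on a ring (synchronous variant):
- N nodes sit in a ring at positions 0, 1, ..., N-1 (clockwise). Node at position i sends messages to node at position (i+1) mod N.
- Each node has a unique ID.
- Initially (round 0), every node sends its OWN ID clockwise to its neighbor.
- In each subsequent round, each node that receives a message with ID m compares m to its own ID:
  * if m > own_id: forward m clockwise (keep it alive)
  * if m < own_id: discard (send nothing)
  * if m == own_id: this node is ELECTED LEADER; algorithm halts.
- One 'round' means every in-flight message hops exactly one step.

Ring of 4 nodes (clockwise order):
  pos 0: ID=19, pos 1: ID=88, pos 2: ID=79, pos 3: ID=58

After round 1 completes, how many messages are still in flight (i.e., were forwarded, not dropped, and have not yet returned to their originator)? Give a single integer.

Round 1: pos1(id88) recv 19: drop; pos2(id79) recv 88: fwd; pos3(id58) recv 79: fwd; pos0(id19) recv 58: fwd
After round 1: 3 messages still in flight

Answer: 3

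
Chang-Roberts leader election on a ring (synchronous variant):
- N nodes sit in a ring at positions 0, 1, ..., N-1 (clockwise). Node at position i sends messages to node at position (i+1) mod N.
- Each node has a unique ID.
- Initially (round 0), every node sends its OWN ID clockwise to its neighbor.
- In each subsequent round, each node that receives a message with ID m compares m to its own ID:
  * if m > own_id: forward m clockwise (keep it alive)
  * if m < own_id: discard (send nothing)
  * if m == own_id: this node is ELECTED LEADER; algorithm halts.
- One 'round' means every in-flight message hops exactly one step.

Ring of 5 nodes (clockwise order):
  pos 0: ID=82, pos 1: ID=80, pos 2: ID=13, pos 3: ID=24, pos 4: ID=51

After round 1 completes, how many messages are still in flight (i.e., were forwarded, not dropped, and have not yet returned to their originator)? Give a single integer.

Answer: 2

Derivation:
Round 1: pos1(id80) recv 82: fwd; pos2(id13) recv 80: fwd; pos3(id24) recv 13: drop; pos4(id51) recv 24: drop; pos0(id82) recv 51: drop
After round 1: 2 messages still in flight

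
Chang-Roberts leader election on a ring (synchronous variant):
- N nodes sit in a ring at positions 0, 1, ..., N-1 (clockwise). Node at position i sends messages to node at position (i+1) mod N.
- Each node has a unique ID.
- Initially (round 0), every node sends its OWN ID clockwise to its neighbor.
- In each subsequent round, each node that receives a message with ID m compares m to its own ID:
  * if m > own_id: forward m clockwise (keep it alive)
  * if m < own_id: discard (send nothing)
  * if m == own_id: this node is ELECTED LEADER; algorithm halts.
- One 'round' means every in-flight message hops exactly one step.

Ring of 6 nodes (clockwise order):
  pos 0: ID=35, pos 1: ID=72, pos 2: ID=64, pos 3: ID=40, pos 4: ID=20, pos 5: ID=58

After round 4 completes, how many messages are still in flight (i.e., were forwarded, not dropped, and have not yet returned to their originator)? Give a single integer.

Round 1: pos1(id72) recv 35: drop; pos2(id64) recv 72: fwd; pos3(id40) recv 64: fwd; pos4(id20) recv 40: fwd; pos5(id58) recv 20: drop; pos0(id35) recv 58: fwd
Round 2: pos3(id40) recv 72: fwd; pos4(id20) recv 64: fwd; pos5(id58) recv 40: drop; pos1(id72) recv 58: drop
Round 3: pos4(id20) recv 72: fwd; pos5(id58) recv 64: fwd
Round 4: pos5(id58) recv 72: fwd; pos0(id35) recv 64: fwd
After round 4: 2 messages still in flight

Answer: 2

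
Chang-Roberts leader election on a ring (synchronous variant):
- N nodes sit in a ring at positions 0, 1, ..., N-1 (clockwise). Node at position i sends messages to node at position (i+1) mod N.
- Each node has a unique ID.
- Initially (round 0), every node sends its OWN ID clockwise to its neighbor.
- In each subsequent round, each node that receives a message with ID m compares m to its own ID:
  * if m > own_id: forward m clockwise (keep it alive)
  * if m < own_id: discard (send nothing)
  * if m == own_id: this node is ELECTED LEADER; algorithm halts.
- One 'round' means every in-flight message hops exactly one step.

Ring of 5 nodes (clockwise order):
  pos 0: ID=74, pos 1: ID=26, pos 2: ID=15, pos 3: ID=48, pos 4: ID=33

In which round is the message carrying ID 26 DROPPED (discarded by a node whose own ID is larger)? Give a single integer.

Answer: 2

Derivation:
Round 1: pos1(id26) recv 74: fwd; pos2(id15) recv 26: fwd; pos3(id48) recv 15: drop; pos4(id33) recv 48: fwd; pos0(id74) recv 33: drop
Round 2: pos2(id15) recv 74: fwd; pos3(id48) recv 26: drop; pos0(id74) recv 48: drop
Round 3: pos3(id48) recv 74: fwd
Round 4: pos4(id33) recv 74: fwd
Round 5: pos0(id74) recv 74: ELECTED
Message ID 26 originates at pos 1; dropped at pos 3 in round 2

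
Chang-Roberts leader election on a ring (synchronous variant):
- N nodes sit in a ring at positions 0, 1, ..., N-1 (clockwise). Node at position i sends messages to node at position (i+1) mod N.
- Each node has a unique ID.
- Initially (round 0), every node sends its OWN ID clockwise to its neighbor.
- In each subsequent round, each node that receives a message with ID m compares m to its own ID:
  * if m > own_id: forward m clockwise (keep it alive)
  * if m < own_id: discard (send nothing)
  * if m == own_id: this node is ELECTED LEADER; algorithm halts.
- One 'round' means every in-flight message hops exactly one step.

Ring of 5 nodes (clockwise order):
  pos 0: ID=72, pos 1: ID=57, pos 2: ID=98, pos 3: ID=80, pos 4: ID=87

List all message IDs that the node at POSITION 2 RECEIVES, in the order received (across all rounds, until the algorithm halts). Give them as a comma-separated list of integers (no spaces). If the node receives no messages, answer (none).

Round 1: pos1(id57) recv 72: fwd; pos2(id98) recv 57: drop; pos3(id80) recv 98: fwd; pos4(id87) recv 80: drop; pos0(id72) recv 87: fwd
Round 2: pos2(id98) recv 72: drop; pos4(id87) recv 98: fwd; pos1(id57) recv 87: fwd
Round 3: pos0(id72) recv 98: fwd; pos2(id98) recv 87: drop
Round 4: pos1(id57) recv 98: fwd
Round 5: pos2(id98) recv 98: ELECTED

Answer: 57,72,87,98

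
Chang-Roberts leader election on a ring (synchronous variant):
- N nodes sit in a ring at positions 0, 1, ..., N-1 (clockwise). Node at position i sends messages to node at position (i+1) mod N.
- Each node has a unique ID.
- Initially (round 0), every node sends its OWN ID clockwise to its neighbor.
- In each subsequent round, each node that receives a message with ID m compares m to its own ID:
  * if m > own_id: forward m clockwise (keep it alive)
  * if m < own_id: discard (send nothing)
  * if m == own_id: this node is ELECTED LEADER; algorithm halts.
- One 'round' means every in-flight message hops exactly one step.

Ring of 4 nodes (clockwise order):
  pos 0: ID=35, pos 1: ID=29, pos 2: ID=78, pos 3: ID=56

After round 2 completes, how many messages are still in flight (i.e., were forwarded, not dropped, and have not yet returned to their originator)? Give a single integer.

Answer: 2

Derivation:
Round 1: pos1(id29) recv 35: fwd; pos2(id78) recv 29: drop; pos3(id56) recv 78: fwd; pos0(id35) recv 56: fwd
Round 2: pos2(id78) recv 35: drop; pos0(id35) recv 78: fwd; pos1(id29) recv 56: fwd
After round 2: 2 messages still in flight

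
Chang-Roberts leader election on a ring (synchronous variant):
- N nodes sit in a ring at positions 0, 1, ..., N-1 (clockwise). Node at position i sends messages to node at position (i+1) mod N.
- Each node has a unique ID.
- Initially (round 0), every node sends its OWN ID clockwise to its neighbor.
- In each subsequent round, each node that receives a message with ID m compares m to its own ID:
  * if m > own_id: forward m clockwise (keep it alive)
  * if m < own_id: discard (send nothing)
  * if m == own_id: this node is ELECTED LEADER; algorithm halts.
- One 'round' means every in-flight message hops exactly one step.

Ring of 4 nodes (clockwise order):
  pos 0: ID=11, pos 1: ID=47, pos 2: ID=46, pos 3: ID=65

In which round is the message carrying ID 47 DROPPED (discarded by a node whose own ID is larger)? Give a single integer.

Answer: 2

Derivation:
Round 1: pos1(id47) recv 11: drop; pos2(id46) recv 47: fwd; pos3(id65) recv 46: drop; pos0(id11) recv 65: fwd
Round 2: pos3(id65) recv 47: drop; pos1(id47) recv 65: fwd
Round 3: pos2(id46) recv 65: fwd
Round 4: pos3(id65) recv 65: ELECTED
Message ID 47 originates at pos 1; dropped at pos 3 in round 2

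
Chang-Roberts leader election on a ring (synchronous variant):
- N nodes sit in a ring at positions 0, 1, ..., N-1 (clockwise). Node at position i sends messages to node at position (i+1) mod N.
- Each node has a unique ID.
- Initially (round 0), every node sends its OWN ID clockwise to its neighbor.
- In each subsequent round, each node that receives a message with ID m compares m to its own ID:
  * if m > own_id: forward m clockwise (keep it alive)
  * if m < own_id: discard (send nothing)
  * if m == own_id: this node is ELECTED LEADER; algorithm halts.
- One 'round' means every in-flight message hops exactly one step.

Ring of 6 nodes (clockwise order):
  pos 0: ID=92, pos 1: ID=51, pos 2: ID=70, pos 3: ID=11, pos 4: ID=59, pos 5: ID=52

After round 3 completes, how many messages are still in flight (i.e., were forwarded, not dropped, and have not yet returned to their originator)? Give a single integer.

Round 1: pos1(id51) recv 92: fwd; pos2(id70) recv 51: drop; pos3(id11) recv 70: fwd; pos4(id59) recv 11: drop; pos5(id52) recv 59: fwd; pos0(id92) recv 52: drop
Round 2: pos2(id70) recv 92: fwd; pos4(id59) recv 70: fwd; pos0(id92) recv 59: drop
Round 3: pos3(id11) recv 92: fwd; pos5(id52) recv 70: fwd
After round 3: 2 messages still in flight

Answer: 2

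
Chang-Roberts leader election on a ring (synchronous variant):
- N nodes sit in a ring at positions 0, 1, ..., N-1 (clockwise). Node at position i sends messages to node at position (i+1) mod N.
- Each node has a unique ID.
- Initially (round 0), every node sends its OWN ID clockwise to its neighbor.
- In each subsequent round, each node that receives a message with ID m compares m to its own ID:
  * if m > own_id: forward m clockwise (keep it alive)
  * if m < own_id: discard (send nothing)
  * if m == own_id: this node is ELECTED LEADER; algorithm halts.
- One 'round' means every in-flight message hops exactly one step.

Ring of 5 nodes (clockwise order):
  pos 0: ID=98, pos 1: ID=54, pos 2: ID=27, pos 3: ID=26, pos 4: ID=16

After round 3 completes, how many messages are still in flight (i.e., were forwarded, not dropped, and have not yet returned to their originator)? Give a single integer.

Round 1: pos1(id54) recv 98: fwd; pos2(id27) recv 54: fwd; pos3(id26) recv 27: fwd; pos4(id16) recv 26: fwd; pos0(id98) recv 16: drop
Round 2: pos2(id27) recv 98: fwd; pos3(id26) recv 54: fwd; pos4(id16) recv 27: fwd; pos0(id98) recv 26: drop
Round 3: pos3(id26) recv 98: fwd; pos4(id16) recv 54: fwd; pos0(id98) recv 27: drop
After round 3: 2 messages still in flight

Answer: 2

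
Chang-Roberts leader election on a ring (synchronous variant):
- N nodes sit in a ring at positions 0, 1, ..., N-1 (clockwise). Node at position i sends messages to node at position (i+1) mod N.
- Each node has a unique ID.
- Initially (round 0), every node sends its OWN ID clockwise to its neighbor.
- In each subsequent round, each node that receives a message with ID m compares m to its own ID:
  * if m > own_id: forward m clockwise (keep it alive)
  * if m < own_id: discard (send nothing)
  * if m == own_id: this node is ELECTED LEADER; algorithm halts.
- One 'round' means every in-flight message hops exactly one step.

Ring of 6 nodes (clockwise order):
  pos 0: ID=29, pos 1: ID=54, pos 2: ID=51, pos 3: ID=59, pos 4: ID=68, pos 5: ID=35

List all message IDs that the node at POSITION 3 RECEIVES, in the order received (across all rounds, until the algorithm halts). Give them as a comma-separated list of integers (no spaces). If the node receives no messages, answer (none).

Answer: 51,54,68

Derivation:
Round 1: pos1(id54) recv 29: drop; pos2(id51) recv 54: fwd; pos3(id59) recv 51: drop; pos4(id68) recv 59: drop; pos5(id35) recv 68: fwd; pos0(id29) recv 35: fwd
Round 2: pos3(id59) recv 54: drop; pos0(id29) recv 68: fwd; pos1(id54) recv 35: drop
Round 3: pos1(id54) recv 68: fwd
Round 4: pos2(id51) recv 68: fwd
Round 5: pos3(id59) recv 68: fwd
Round 6: pos4(id68) recv 68: ELECTED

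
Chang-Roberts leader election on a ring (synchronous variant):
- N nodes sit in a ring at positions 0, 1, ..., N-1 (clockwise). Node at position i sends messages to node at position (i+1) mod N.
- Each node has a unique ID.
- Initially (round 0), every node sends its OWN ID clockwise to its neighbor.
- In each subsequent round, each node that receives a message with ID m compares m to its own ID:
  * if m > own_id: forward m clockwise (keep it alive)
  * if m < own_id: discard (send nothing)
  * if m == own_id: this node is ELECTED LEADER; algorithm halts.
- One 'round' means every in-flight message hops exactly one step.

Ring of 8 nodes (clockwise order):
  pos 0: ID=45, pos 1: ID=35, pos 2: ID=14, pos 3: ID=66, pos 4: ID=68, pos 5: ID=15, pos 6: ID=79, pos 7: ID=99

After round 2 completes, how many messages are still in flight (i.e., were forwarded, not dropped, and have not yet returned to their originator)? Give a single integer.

Answer: 2

Derivation:
Round 1: pos1(id35) recv 45: fwd; pos2(id14) recv 35: fwd; pos3(id66) recv 14: drop; pos4(id68) recv 66: drop; pos5(id15) recv 68: fwd; pos6(id79) recv 15: drop; pos7(id99) recv 79: drop; pos0(id45) recv 99: fwd
Round 2: pos2(id14) recv 45: fwd; pos3(id66) recv 35: drop; pos6(id79) recv 68: drop; pos1(id35) recv 99: fwd
After round 2: 2 messages still in flight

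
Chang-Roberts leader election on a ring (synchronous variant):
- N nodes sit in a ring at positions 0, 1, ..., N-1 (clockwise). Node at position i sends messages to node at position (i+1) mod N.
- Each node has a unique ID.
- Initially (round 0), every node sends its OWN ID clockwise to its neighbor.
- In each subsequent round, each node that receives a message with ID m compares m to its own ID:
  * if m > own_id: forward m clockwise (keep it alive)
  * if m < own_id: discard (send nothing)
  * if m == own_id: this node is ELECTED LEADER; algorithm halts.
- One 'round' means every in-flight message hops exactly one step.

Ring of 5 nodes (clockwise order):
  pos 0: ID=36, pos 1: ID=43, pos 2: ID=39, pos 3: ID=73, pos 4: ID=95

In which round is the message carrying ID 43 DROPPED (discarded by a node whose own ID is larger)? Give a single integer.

Answer: 2

Derivation:
Round 1: pos1(id43) recv 36: drop; pos2(id39) recv 43: fwd; pos3(id73) recv 39: drop; pos4(id95) recv 73: drop; pos0(id36) recv 95: fwd
Round 2: pos3(id73) recv 43: drop; pos1(id43) recv 95: fwd
Round 3: pos2(id39) recv 95: fwd
Round 4: pos3(id73) recv 95: fwd
Round 5: pos4(id95) recv 95: ELECTED
Message ID 43 originates at pos 1; dropped at pos 3 in round 2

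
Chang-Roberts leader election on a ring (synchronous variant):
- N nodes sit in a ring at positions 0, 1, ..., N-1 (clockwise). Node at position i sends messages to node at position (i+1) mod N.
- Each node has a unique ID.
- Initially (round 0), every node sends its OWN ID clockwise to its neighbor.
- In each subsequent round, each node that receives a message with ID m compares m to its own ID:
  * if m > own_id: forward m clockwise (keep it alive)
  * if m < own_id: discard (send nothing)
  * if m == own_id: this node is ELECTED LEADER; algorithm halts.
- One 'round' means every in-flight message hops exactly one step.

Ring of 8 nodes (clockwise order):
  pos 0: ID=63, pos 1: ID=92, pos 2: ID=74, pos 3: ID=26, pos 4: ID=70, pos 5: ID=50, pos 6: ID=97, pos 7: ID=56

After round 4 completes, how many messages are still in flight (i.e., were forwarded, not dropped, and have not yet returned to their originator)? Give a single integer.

Answer: 2

Derivation:
Round 1: pos1(id92) recv 63: drop; pos2(id74) recv 92: fwd; pos3(id26) recv 74: fwd; pos4(id70) recv 26: drop; pos5(id50) recv 70: fwd; pos6(id97) recv 50: drop; pos7(id56) recv 97: fwd; pos0(id63) recv 56: drop
Round 2: pos3(id26) recv 92: fwd; pos4(id70) recv 74: fwd; pos6(id97) recv 70: drop; pos0(id63) recv 97: fwd
Round 3: pos4(id70) recv 92: fwd; pos5(id50) recv 74: fwd; pos1(id92) recv 97: fwd
Round 4: pos5(id50) recv 92: fwd; pos6(id97) recv 74: drop; pos2(id74) recv 97: fwd
After round 4: 2 messages still in flight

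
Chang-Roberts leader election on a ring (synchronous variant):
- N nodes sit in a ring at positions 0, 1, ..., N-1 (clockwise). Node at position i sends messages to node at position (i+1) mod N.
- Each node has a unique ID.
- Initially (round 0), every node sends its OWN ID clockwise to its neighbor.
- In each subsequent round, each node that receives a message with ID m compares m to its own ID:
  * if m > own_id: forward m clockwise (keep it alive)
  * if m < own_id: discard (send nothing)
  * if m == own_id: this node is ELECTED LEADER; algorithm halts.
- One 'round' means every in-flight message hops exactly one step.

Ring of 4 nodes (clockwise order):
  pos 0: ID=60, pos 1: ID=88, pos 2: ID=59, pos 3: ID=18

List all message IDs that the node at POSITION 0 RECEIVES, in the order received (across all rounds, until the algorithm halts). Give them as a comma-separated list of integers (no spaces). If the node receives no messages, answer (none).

Answer: 18,59,88

Derivation:
Round 1: pos1(id88) recv 60: drop; pos2(id59) recv 88: fwd; pos3(id18) recv 59: fwd; pos0(id60) recv 18: drop
Round 2: pos3(id18) recv 88: fwd; pos0(id60) recv 59: drop
Round 3: pos0(id60) recv 88: fwd
Round 4: pos1(id88) recv 88: ELECTED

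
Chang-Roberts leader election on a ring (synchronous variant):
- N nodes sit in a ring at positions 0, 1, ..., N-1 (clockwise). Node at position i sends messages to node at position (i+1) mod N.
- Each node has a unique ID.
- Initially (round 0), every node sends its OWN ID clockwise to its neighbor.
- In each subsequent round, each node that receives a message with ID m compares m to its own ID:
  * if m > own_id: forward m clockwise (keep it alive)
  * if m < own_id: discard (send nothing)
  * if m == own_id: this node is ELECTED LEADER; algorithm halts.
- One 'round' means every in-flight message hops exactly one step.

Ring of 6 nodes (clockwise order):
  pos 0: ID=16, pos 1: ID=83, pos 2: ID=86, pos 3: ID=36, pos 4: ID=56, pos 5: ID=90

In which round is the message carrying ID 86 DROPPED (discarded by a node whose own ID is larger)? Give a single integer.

Answer: 3

Derivation:
Round 1: pos1(id83) recv 16: drop; pos2(id86) recv 83: drop; pos3(id36) recv 86: fwd; pos4(id56) recv 36: drop; pos5(id90) recv 56: drop; pos0(id16) recv 90: fwd
Round 2: pos4(id56) recv 86: fwd; pos1(id83) recv 90: fwd
Round 3: pos5(id90) recv 86: drop; pos2(id86) recv 90: fwd
Round 4: pos3(id36) recv 90: fwd
Round 5: pos4(id56) recv 90: fwd
Round 6: pos5(id90) recv 90: ELECTED
Message ID 86 originates at pos 2; dropped at pos 5 in round 3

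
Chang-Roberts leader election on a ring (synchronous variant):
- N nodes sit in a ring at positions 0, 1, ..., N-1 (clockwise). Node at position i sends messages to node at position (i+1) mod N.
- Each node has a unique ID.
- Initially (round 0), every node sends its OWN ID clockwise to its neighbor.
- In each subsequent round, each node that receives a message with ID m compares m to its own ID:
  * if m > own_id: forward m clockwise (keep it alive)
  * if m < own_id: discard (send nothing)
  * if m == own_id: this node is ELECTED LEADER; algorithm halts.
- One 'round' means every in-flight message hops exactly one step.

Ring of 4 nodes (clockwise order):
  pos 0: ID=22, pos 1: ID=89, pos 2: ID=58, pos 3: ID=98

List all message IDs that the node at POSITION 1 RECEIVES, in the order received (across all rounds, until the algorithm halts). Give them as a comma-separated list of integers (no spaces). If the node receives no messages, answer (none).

Round 1: pos1(id89) recv 22: drop; pos2(id58) recv 89: fwd; pos3(id98) recv 58: drop; pos0(id22) recv 98: fwd
Round 2: pos3(id98) recv 89: drop; pos1(id89) recv 98: fwd
Round 3: pos2(id58) recv 98: fwd
Round 4: pos3(id98) recv 98: ELECTED

Answer: 22,98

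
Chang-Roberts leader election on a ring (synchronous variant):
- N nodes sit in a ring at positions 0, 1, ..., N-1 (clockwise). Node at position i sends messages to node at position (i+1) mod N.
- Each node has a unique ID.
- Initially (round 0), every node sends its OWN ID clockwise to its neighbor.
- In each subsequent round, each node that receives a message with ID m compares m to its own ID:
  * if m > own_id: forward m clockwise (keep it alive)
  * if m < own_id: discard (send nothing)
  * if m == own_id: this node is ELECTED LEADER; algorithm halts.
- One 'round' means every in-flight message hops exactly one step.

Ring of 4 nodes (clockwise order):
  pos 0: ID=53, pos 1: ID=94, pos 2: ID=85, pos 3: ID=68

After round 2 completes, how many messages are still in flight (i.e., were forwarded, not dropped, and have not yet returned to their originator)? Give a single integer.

Round 1: pos1(id94) recv 53: drop; pos2(id85) recv 94: fwd; pos3(id68) recv 85: fwd; pos0(id53) recv 68: fwd
Round 2: pos3(id68) recv 94: fwd; pos0(id53) recv 85: fwd; pos1(id94) recv 68: drop
After round 2: 2 messages still in flight

Answer: 2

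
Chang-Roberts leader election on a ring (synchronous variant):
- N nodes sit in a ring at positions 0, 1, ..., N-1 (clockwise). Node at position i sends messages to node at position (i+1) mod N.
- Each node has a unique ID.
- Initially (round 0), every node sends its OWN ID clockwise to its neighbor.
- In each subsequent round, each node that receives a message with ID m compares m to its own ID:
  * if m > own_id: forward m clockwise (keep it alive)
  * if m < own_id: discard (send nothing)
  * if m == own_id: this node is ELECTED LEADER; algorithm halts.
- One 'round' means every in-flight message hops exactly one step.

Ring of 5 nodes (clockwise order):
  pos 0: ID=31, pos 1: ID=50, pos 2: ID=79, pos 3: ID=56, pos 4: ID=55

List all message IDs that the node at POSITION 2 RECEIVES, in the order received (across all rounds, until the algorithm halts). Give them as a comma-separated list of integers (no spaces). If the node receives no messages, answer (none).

Answer: 50,55,56,79

Derivation:
Round 1: pos1(id50) recv 31: drop; pos2(id79) recv 50: drop; pos3(id56) recv 79: fwd; pos4(id55) recv 56: fwd; pos0(id31) recv 55: fwd
Round 2: pos4(id55) recv 79: fwd; pos0(id31) recv 56: fwd; pos1(id50) recv 55: fwd
Round 3: pos0(id31) recv 79: fwd; pos1(id50) recv 56: fwd; pos2(id79) recv 55: drop
Round 4: pos1(id50) recv 79: fwd; pos2(id79) recv 56: drop
Round 5: pos2(id79) recv 79: ELECTED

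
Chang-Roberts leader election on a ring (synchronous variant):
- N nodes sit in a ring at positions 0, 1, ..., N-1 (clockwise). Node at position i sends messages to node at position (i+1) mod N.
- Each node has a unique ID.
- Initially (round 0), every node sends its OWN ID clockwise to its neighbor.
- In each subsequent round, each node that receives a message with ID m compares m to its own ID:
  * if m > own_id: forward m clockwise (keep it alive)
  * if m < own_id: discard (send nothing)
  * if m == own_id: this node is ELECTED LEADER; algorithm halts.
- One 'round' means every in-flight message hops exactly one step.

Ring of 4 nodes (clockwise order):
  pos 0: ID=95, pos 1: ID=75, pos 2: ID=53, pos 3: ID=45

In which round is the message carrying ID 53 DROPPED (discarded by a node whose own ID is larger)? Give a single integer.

Round 1: pos1(id75) recv 95: fwd; pos2(id53) recv 75: fwd; pos3(id45) recv 53: fwd; pos0(id95) recv 45: drop
Round 2: pos2(id53) recv 95: fwd; pos3(id45) recv 75: fwd; pos0(id95) recv 53: drop
Round 3: pos3(id45) recv 95: fwd; pos0(id95) recv 75: drop
Round 4: pos0(id95) recv 95: ELECTED
Message ID 53 originates at pos 2; dropped at pos 0 in round 2

Answer: 2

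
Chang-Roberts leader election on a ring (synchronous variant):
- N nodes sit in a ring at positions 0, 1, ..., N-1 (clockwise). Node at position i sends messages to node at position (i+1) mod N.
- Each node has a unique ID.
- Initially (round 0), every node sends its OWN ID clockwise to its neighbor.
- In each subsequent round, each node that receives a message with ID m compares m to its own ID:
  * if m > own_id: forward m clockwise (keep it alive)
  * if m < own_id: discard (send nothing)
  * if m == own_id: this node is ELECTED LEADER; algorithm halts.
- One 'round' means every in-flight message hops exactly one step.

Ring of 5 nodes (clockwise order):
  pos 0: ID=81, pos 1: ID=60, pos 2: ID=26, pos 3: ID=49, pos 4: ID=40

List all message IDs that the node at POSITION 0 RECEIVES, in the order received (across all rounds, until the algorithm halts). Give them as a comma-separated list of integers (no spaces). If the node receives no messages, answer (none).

Round 1: pos1(id60) recv 81: fwd; pos2(id26) recv 60: fwd; pos3(id49) recv 26: drop; pos4(id40) recv 49: fwd; pos0(id81) recv 40: drop
Round 2: pos2(id26) recv 81: fwd; pos3(id49) recv 60: fwd; pos0(id81) recv 49: drop
Round 3: pos3(id49) recv 81: fwd; pos4(id40) recv 60: fwd
Round 4: pos4(id40) recv 81: fwd; pos0(id81) recv 60: drop
Round 5: pos0(id81) recv 81: ELECTED

Answer: 40,49,60,81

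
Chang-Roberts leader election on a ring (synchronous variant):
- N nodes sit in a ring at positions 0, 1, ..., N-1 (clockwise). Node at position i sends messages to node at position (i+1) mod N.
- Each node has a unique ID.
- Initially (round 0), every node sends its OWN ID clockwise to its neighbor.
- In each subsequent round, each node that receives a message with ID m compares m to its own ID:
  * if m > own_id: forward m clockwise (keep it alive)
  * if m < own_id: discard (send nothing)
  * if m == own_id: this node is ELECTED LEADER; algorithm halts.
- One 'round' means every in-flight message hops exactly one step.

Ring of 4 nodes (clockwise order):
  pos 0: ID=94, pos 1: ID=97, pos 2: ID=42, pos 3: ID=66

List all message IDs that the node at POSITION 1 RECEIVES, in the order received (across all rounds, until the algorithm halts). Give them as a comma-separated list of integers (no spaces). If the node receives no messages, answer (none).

Answer: 94,97

Derivation:
Round 1: pos1(id97) recv 94: drop; pos2(id42) recv 97: fwd; pos3(id66) recv 42: drop; pos0(id94) recv 66: drop
Round 2: pos3(id66) recv 97: fwd
Round 3: pos0(id94) recv 97: fwd
Round 4: pos1(id97) recv 97: ELECTED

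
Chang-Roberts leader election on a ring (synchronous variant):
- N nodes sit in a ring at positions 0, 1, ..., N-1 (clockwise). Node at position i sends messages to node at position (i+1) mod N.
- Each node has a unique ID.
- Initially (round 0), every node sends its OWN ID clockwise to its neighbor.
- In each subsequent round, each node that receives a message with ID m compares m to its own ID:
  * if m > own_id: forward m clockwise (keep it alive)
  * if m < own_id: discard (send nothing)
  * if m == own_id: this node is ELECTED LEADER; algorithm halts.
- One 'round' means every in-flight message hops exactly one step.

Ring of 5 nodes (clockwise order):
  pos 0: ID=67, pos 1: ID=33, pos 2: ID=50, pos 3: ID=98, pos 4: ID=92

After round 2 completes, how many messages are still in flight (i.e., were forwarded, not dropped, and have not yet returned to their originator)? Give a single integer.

Round 1: pos1(id33) recv 67: fwd; pos2(id50) recv 33: drop; pos3(id98) recv 50: drop; pos4(id92) recv 98: fwd; pos0(id67) recv 92: fwd
Round 2: pos2(id50) recv 67: fwd; pos0(id67) recv 98: fwd; pos1(id33) recv 92: fwd
After round 2: 3 messages still in flight

Answer: 3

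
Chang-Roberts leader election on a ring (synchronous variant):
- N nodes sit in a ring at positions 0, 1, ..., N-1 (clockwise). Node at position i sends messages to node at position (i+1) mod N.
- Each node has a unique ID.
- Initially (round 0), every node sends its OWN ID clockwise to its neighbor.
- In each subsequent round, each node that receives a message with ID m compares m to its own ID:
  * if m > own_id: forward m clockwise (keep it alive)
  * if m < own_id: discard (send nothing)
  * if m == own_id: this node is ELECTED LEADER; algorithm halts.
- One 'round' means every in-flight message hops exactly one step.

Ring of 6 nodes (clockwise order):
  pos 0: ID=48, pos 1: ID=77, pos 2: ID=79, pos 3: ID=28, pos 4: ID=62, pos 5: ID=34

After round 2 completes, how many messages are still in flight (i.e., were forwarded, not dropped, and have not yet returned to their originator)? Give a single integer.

Round 1: pos1(id77) recv 48: drop; pos2(id79) recv 77: drop; pos3(id28) recv 79: fwd; pos4(id62) recv 28: drop; pos5(id34) recv 62: fwd; pos0(id48) recv 34: drop
Round 2: pos4(id62) recv 79: fwd; pos0(id48) recv 62: fwd
After round 2: 2 messages still in flight

Answer: 2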